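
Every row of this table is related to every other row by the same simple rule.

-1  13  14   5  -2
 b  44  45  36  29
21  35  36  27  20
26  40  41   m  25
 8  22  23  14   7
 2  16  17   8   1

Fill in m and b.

m = 32, b = 30

The difference between any two rows is the same in every column — this is an addition table with the headers hidden.
Row 4 minus row 1 is 25 − (-2) = 27, so its entry in column 4 is 5 + 27 = 32.
Row 2 minus row 1 is 29 − (-2) = 31, so its entry in column 1 is -1 + 31 = 30.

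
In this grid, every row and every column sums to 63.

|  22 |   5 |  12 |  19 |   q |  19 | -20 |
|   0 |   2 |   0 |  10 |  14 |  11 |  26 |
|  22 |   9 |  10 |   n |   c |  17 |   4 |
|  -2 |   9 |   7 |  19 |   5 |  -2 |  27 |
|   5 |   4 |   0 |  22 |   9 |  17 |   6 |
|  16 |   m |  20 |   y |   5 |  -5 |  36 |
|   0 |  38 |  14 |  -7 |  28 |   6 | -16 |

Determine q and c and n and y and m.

q = 6, c = -4, n = 5, y = -5, m = -4

The known cells in row 1 total 57, leaving 63 − 57 = 6 for the blank.
The known cells in column 5 total 67, leaving 63 − 67 = -4 for the blank.
The known cells in column 2 total 67, leaving 63 − 67 = -4 for the blank.
The known cells in row 3 total 58, leaving 63 − 58 = 5 for the blank.
The known cells in row 6 total 68, leaving 63 − 68 = -5 for the blank.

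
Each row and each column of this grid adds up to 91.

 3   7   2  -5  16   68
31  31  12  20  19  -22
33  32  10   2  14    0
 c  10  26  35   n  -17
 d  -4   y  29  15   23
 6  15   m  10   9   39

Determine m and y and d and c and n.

m = 12, y = 29, d = -1, c = 19, n = 18

The known cells in column 5 total 73, leaving 91 − 73 = 18 for the blank.
The known cells in row 4 total 72, leaving 91 − 72 = 19 for the blank.
The known cells in column 1 total 92, leaving 91 − 92 = -1 for the blank.
The known cells in row 5 total 62, leaving 91 − 62 = 29 for the blank.
The known cells in row 6 total 79, leaving 91 − 79 = 12 for the blank.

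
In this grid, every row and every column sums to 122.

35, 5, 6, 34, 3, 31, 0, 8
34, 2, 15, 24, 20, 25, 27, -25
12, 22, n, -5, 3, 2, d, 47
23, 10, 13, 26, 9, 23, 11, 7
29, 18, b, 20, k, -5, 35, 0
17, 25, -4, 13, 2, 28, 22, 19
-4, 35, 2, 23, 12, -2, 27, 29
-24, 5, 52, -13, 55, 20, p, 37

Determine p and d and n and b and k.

p = -10, d = 10, n = 31, b = 7, k = 18

Column 5: 3 + 20 + 3 + 9 + 2 + 12 + 55 = 104, so its missing entry is 122 − 104 = 18.
Row 5: 29 + 18 + 20 + 18 − 5 + 35 + 0 = 115, so its missing entry is 122 − 115 = 7.
Row 8: -24 + 5 + 52 − 13 + 55 + 20 + 37 = 132, so its missing entry is 122 − 132 = -10.
Column 7: 0 + 27 + 11 + 35 + 22 + 27 − 10 = 112, so its missing entry is 122 − 112 = 10.
Row 3: 12 + 22 − 5 + 3 + 2 + 10 + 47 = 91, so its missing entry is 122 − 91 = 31.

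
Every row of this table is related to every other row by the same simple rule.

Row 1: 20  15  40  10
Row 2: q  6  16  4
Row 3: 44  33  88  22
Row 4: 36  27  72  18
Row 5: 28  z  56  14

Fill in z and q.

Each row is a constant multiple of every other row — this is a multiplication table with the headers hidden.
Row 5 is 56/40 = 7/5 times row 1, so its entry in column 2 is 15 × 7/5 = 21.
Row 2 is 16/40 = 2/5 times row 1, so its entry in column 1 is 20 × 2/5 = 8.

z = 21, q = 8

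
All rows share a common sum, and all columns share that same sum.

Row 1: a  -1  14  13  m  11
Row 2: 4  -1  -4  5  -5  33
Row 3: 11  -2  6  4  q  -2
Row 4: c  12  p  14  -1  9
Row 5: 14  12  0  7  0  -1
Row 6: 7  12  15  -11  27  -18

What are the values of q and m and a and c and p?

q = 15, m = -4, a = -1, c = -3, p = 1

Rows 2 and 5 both sum to 32, so that's the common total.
The known cells in row 3 total 17, leaving 32 − 17 = 15 for the blank.
The known cells in column 5 total 36, leaving 32 − 36 = -4 for the blank.
The known cells in row 1 total 33, leaving 32 − 33 = -1 for the blank.
The known cells in column 1 total 35, leaving 32 − 35 = -3 for the blank.
The known cells in row 4 total 31, leaving 32 − 31 = 1 for the blank.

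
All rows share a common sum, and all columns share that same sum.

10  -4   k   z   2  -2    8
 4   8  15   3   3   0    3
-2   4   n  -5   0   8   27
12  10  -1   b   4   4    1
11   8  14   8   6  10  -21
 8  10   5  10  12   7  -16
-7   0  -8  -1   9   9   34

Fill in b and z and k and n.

b = 6, z = 15, k = 7, n = 4

Rows 2 and 5 both sum to 36, so that's the common total.
Row 4 has 12 + 10 − 1 + 4 + 4 + 1 = 30; the blank must be 36 − 30 = 6.
Row 3 has -2 + 4 − 5 + 0 + 8 + 27 = 32; the blank must be 36 − 32 = 4.
Column 3 has 15 + 4 − 1 + 14 + 5 − 8 = 29; the blank must be 36 − 29 = 7.
Row 1 has 10 − 4 + 7 + 2 − 2 + 8 = 21; the blank must be 36 − 21 = 15.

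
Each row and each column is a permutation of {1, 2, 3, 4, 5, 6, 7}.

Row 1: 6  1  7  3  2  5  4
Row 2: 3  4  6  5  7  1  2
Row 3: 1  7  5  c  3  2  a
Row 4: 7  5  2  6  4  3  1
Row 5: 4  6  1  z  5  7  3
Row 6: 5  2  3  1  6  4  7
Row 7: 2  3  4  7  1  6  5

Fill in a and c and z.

For row 3, column 7: column 7 already has {1, 2, 3, 4, 5, 7}; that leaves 6.
Cell (3,4): row 3 already has {1, 2, 3, 5, 6, 7} → 4.
At (row 5, col 4): row 5 already has {1, 3, 4, 5, 6, 7}, so the value is 2.

a = 6, c = 4, z = 2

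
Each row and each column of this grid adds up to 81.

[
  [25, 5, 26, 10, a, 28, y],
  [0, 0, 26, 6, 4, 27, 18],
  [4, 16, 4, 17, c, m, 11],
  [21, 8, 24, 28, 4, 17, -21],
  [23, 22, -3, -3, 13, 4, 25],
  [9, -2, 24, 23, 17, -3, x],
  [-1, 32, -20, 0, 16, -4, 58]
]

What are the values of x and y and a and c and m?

The known cells in row 6 total 68, leaving 81 − 68 = 13 for the blank.
The known cells in column 7 total 104, leaving 81 − 104 = -23 for the blank.
The known cells in row 1 total 71, leaving 81 − 71 = 10 for the blank.
The known cells in column 5 total 64, leaving 81 − 64 = 17 for the blank.
The known cells in row 3 total 69, leaving 81 − 69 = 12 for the blank.

x = 13, y = -23, a = 10, c = 17, m = 12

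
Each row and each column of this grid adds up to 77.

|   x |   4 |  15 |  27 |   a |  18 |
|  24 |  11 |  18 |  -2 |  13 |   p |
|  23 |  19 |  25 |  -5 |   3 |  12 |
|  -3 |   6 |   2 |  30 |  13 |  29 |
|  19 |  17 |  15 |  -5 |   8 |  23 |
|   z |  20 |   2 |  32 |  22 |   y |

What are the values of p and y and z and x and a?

Column 5: 13 + 3 + 13 + 8 + 22 = 59, so its missing entry is 77 − 59 = 18.
Row 1: 4 + 15 + 27 + 18 + 18 = 82, so its missing entry is 77 − 82 = -5.
Row 2: 24 + 11 + 18 − 2 + 13 = 64, so its missing entry is 77 − 64 = 13.
Column 6: 18 + 13 + 12 + 29 + 23 = 95, so its missing entry is 77 − 95 = -18.
Row 6: 20 + 2 + 32 + 22 − 18 = 58, so its missing entry is 77 − 58 = 19.

p = 13, y = -18, z = 19, x = -5, a = 18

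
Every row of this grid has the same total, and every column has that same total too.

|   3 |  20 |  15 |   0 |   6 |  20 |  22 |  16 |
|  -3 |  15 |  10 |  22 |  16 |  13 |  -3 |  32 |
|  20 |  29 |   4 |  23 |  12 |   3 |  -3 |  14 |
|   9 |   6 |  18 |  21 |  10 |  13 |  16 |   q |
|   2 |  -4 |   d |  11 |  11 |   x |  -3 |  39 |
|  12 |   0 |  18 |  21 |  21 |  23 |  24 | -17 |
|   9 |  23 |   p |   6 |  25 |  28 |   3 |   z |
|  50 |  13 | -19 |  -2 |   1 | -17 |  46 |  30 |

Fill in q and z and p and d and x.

q = 9, z = -21, p = 29, d = 27, x = 19

Rows 1 and 2 both sum to 102, so that's the common total.
Row 4 has 9 + 6 + 18 + 21 + 10 + 13 + 16 = 93; the blank must be 102 − 93 = 9.
Column 8 has 16 + 32 + 14 + 9 + 39 − 17 + 30 = 123; the blank must be 102 − 123 = -21.
Row 7 has 9 + 23 + 6 + 25 + 28 + 3 − 21 = 73; the blank must be 102 − 73 = 29.
Column 3 has 15 + 10 + 4 + 18 + 18 + 29 − 19 = 75; the blank must be 102 − 75 = 27.
Row 5 has 2 − 4 + 27 + 11 + 11 − 3 + 39 = 83; the blank must be 102 − 83 = 19.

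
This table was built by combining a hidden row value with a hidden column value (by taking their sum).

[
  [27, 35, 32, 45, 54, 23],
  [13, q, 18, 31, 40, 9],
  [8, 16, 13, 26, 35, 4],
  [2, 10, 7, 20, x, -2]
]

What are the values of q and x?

q = 21, x = 29

The difference between any two rows is the same in every column — this is an addition table with the headers hidden.
Row 2 minus row 1 is 18 − 32 = -14, so its entry in column 2 is 35 + (-14) = 21.
Row 4 minus row 1 is 7 − 32 = -25, so its entry in column 5 is 54 + (-25) = 29.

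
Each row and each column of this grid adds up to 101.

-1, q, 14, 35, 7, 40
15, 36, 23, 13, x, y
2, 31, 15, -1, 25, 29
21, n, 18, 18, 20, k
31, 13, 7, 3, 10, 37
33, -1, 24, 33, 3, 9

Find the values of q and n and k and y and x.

q = 6, n = 16, k = 8, y = -22, x = 36

Row 1 has -1 + 14 + 35 + 7 + 40 = 95; the blank must be 101 − 95 = 6.
Column 2 has 6 + 36 + 31 + 13 − 1 = 85; the blank must be 101 − 85 = 16.
Column 5 has 7 + 25 + 20 + 10 + 3 = 65; the blank must be 101 − 65 = 36.
Row 2 has 15 + 36 + 23 + 13 + 36 = 123; the blank must be 101 − 123 = -22.
Row 4 has 21 + 16 + 18 + 18 + 20 = 93; the blank must be 101 − 93 = 8.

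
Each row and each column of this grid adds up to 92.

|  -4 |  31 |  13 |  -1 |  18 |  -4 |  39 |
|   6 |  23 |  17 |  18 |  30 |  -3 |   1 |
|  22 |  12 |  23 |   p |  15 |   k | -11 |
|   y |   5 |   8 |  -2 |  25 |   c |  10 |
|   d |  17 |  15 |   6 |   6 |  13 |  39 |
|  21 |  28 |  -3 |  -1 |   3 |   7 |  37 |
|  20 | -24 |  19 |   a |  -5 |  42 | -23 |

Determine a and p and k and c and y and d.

a = 63, p = 9, k = 22, c = 15, y = 31, d = -4

The known cells in row 5 total 96, leaving 92 − 96 = -4 for the blank.
The known cells in column 1 total 61, leaving 92 − 61 = 31 for the blank.
The known cells in row 7 total 29, leaving 92 − 29 = 63 for the blank.
The known cells in column 4 total 83, leaving 92 − 83 = 9 for the blank.
The known cells in row 3 total 70, leaving 92 − 70 = 22 for the blank.
The known cells in row 4 total 77, leaving 92 − 77 = 15 for the blank.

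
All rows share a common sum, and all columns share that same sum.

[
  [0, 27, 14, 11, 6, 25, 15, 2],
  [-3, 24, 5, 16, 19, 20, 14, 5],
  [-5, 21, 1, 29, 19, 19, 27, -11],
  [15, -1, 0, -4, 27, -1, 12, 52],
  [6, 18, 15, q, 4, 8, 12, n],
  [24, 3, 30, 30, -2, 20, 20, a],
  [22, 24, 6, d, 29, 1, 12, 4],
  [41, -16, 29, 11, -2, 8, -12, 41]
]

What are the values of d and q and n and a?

d = 2, q = 5, n = 32, a = -25

Rows 1 and 2 both sum to 100, so that's the common total.
Row 7 has 22 + 24 + 6 + 29 + 1 + 12 + 4 = 98; the blank must be 100 − 98 = 2.
Row 6 has 24 + 3 + 30 + 30 − 2 + 20 + 20 = 125; the blank must be 100 − 125 = -25.
Column 8 has 2 + 5 − 11 + 52 − 25 + 4 + 41 = 68; the blank must be 100 − 68 = 32.
Row 5 has 6 + 18 + 15 + 4 + 8 + 12 + 32 = 95; the blank must be 100 − 95 = 5.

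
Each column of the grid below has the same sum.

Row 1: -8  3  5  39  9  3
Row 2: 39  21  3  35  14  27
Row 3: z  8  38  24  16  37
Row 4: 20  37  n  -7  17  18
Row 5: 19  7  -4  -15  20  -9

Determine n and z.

n = 34, z = 6

The complete columns each total 76.
Column 3 is missing 76 − 42 = 34 (since 5 + 3 + 38 − 4 = 42).
Column 1 is missing 76 − 70 = 6 (since -8 + 39 + 20 + 19 = 70).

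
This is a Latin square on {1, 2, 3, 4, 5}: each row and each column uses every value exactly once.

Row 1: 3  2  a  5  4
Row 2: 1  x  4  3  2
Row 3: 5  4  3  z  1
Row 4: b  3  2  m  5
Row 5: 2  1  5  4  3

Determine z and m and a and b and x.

z = 2, m = 1, a = 1, b = 4, x = 5

At (row 2, col 2): row 2 already has {1, 2, 3, 4}, so the value is 5.
For row 4, column 1: column 1 already has {1, 2, 3, 5}; that leaves 4.
For row 3, column 4: row 3 already has {1, 3, 4, 5}; that leaves 2.
Cell (1,3): row 1 already has {2, 3, 4, 5} → 1.
At (row 4, col 4): row 4 already has {2, 3, 4, 5}, so the value is 1.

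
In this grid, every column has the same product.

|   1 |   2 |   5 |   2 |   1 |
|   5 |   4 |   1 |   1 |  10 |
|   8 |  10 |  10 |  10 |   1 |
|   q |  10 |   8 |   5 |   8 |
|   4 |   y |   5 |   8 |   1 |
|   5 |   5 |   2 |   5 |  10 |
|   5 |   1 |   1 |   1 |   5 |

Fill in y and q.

Columns 3 and 5 each multiply to 4000, so every column has product 4000.
Column 2: 2×4×10×10×5×1 = 4000, so the missing entry is 4000 ÷ 4000 = 1.
Column 1: 1×5×8×4×5×5 = 4000, so the missing entry is 4000 ÷ 4000 = 1.

y = 1, q = 1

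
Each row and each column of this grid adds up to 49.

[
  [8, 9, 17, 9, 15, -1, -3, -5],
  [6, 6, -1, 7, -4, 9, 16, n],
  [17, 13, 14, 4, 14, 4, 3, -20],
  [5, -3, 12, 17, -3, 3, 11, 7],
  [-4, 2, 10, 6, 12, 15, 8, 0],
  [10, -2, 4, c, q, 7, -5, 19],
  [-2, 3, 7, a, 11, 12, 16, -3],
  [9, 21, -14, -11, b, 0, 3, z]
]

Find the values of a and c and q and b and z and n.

a = 5, c = 12, q = 4, b = 0, z = 41, n = 10

Row 2 has 6 + 6 − 1 + 7 − 4 + 9 + 16 = 39; the blank must be 49 − 39 = 10.
Column 8 has -5 + 10 − 20 + 7 + 0 + 19 − 3 = 8; the blank must be 49 − 8 = 41.
Row 8 has 9 + 21 − 14 − 11 + 0 + 3 + 41 = 49; the blank must be 49 − 49 = 0.
Column 5 has 15 − 4 + 14 − 3 + 12 + 11 + 0 = 45; the blank must be 49 − 45 = 4.
Row 6 has 10 − 2 + 4 + 4 + 7 − 5 + 19 = 37; the blank must be 49 − 37 = 12.
Row 7 has -2 + 3 + 7 + 11 + 12 + 16 − 3 = 44; the blank must be 49 − 44 = 5.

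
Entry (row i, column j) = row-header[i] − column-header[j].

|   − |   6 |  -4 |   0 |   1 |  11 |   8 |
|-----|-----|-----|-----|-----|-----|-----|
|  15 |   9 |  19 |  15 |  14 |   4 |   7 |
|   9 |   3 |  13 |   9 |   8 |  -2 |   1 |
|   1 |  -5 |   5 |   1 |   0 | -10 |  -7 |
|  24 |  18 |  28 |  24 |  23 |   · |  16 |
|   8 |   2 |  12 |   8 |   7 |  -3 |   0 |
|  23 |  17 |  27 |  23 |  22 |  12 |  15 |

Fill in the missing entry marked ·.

24 − 11 = 13.

13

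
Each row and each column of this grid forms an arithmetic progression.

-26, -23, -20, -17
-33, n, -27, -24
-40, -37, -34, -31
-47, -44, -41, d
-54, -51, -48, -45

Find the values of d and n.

d = -38, n = -30

Along each row the entries change by 3 per step; down each column they change by -7.
Row 4: from -47 at column 1, stepping by 3 to column 4 gives -38.
Row 2: from -33 at column 1, stepping by 3 to column 2 gives -30.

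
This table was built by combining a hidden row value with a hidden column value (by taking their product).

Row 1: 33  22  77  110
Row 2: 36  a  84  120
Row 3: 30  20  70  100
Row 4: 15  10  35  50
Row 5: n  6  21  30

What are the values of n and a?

Each row is a constant multiple of every other row — this is a multiplication table with the headers hidden.
Row 5 is 21/77 = 3/11 times row 1, so its entry in column 1 is 33 × 3/11 = 9.
Row 2 is 84/77 = 12/11 times row 1, so its entry in column 2 is 22 × 12/11 = 24.

n = 9, a = 24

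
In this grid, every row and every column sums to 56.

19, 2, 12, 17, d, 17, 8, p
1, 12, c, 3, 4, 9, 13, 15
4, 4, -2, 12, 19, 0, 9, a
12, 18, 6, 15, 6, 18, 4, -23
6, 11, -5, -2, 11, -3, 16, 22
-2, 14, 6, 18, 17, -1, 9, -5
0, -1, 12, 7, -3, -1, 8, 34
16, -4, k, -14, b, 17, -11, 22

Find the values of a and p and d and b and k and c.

Row 2 has 1 + 12 + 3 + 4 + 9 + 13 + 15 = 57; the blank must be 56 − 57 = -1.
Row 3 has 4 + 4 − 2 + 12 + 19 + 0 + 9 = 46; the blank must be 56 − 46 = 10.
Column 8 has 15 + 10 − 23 + 22 − 5 + 34 + 22 = 75; the blank must be 56 − 75 = -19.
Row 1 has 19 + 2 + 12 + 17 + 17 + 8 − 19 = 56; the blank must be 56 − 56 = 0.
Column 5 has 0 + 4 + 19 + 6 + 11 + 17 − 3 = 54; the blank must be 56 − 54 = 2.
Row 8 has 16 − 4 − 14 + 2 + 17 − 11 + 22 = 28; the blank must be 56 − 28 = 28.

a = 10, p = -19, d = 0, b = 2, k = 28, c = -1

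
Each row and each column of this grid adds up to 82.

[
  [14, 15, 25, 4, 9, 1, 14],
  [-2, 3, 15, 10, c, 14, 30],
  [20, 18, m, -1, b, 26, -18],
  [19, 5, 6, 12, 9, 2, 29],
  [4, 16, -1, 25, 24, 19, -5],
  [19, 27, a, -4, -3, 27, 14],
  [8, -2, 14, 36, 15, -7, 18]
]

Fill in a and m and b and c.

a = 2, m = 21, b = 16, c = 12

Row 2: -2 + 3 + 15 + 10 + 14 + 30 = 70, so its missing entry is 82 − 70 = 12.
Column 5: 9 + 12 + 9 + 24 − 3 + 15 = 66, so its missing entry is 82 − 66 = 16.
Row 3: 20 + 18 − 1 + 16 + 26 − 18 = 61, so its missing entry is 82 − 61 = 21.
Row 6: 19 + 27 − 4 − 3 + 27 + 14 = 80, so its missing entry is 82 − 80 = 2.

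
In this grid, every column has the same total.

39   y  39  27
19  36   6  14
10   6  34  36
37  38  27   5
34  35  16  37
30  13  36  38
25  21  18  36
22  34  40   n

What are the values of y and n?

y = 33, n = 23

Column 1 sums to 216 and so does column 3; that's the common total.
In column 2 the known cells total 183, leaving 216 − 183 = 33.
In column 4 the known cells total 193, leaving 216 − 193 = 23.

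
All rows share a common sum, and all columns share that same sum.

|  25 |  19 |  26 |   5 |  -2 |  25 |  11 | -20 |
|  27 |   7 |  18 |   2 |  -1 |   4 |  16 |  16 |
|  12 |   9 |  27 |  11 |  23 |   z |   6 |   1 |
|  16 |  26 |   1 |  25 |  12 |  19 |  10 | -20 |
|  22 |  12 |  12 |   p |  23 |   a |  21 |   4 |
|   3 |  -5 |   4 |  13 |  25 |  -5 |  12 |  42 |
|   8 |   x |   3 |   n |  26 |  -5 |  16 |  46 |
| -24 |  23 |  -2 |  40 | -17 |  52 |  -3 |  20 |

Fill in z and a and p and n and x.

z = 0, a = -1, p = -4, n = -3, x = -2

Rows 1 and 2 both sum to 89, so that's the common total.
Column 2 has 19 + 7 + 9 + 26 + 12 − 5 + 23 = 91; the blank must be 89 − 91 = -2.
Row 3 has 12 + 9 + 27 + 11 + 23 + 6 + 1 = 89; the blank must be 89 − 89 = 0.
Column 6 has 25 + 4 + 0 + 19 − 5 − 5 + 52 = 90; the blank must be 89 − 90 = -1.
Row 5 has 22 + 12 + 12 + 23 − 1 + 21 + 4 = 93; the blank must be 89 − 93 = -4.
Row 7 has 8 − 2 + 3 + 26 − 5 + 16 + 46 = 92; the blank must be 89 − 92 = -3.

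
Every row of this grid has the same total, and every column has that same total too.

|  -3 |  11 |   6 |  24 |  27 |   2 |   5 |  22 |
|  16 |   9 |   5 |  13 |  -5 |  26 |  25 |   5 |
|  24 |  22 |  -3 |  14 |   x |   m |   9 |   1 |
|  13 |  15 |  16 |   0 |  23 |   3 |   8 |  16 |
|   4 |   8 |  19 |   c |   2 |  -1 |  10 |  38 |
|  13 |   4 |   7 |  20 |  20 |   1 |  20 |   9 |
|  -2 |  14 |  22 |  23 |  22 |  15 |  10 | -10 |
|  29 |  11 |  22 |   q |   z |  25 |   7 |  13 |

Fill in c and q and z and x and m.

Rows 1 and 2 both sum to 94, so that's the common total.
Row 5 has 4 + 8 + 19 + 2 − 1 + 10 + 38 = 80; the blank must be 94 − 80 = 14.
Column 4 has 24 + 13 + 14 + 0 + 14 + 20 + 23 = 108; the blank must be 94 − 108 = -14.
Row 8 has 29 + 11 + 22 − 14 + 25 + 7 + 13 = 93; the blank must be 94 − 93 = 1.
Column 5 has 27 − 5 + 23 + 2 + 20 + 22 + 1 = 90; the blank must be 94 − 90 = 4.
Row 3 has 24 + 22 − 3 + 14 + 4 + 9 + 1 = 71; the blank must be 94 − 71 = 23.

c = 14, q = -14, z = 1, x = 4, m = 23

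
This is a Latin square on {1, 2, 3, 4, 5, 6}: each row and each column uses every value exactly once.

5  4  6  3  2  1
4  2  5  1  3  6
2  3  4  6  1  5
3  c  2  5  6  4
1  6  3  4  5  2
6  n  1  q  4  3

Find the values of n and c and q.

At (row 4, col 2): row 4 already has {2, 3, 4, 5, 6}, so the value is 1.
At (row 6, col 4): column 4 already has {1, 3, 4, 5, 6}, so the value is 2.
At (row 6, col 2): row 6 already has {1, 2, 3, 4, 6}, so the value is 5.

n = 5, c = 1, q = 2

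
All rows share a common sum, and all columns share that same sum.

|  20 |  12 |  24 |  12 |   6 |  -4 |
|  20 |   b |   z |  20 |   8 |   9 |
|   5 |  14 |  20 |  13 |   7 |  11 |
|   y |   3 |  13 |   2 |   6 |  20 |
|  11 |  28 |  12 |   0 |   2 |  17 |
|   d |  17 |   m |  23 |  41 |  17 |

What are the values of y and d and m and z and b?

Rows 1 and 3 both sum to 70, so that's the common total.
The known cells in column 2 total 74, leaving 70 − 74 = -4 for the blank.
The known cells in row 2 total 53, leaving 70 − 53 = 17 for the blank.
The known cells in row 4 total 44, leaving 70 − 44 = 26 for the blank.
The known cells in column 1 total 82, leaving 70 − 82 = -12 for the blank.
The known cells in row 6 total 86, leaving 70 − 86 = -16 for the blank.

y = 26, d = -12, m = -16, z = 17, b = -4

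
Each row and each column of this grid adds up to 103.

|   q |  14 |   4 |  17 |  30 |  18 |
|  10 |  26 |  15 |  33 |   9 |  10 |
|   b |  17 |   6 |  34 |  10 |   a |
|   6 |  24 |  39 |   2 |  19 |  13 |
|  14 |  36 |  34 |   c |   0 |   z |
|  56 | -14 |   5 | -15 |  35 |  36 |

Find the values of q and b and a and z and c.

q = 20, b = -3, a = 39, z = -13, c = 32

The known cells in column 4 total 71, leaving 103 − 71 = 32 for the blank.
The known cells in row 1 total 83, leaving 103 − 83 = 20 for the blank.
The known cells in column 1 total 106, leaving 103 − 106 = -3 for the blank.
The known cells in row 5 total 116, leaving 103 − 116 = -13 for the blank.
The known cells in row 3 total 64, leaving 103 − 64 = 39 for the blank.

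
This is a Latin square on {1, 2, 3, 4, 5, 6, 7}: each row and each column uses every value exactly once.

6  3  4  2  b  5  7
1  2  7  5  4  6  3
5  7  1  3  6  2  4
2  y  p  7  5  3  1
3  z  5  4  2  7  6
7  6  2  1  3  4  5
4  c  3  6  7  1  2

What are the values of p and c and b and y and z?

Cell (1,5): row 1 already has {2, 3, 4, 5, 6, 7} → 1.
For row 7, column 2: row 7 already has {1, 2, 3, 4, 6, 7}; that leaves 5.
Cell (4,3): column 3 already has {1, 2, 3, 4, 5, 7} → 6.
Cell (4,2): row 4 already has {1, 2, 3, 5, 6, 7} → 4.
At (row 5, col 2): row 5 already has {2, 3, 4, 5, 6, 7}, so the value is 1.

p = 6, c = 5, b = 1, y = 4, z = 1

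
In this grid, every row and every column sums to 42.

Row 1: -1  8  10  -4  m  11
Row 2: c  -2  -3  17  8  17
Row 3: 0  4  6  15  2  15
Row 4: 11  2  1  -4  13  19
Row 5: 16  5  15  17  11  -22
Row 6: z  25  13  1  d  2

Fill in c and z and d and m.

Row 2 has -2 − 3 + 17 + 8 + 17 = 37; the blank must be 42 − 37 = 5.
Column 1 has -1 + 5 + 0 + 11 + 16 = 31; the blank must be 42 − 31 = 11.
Row 6 has 11 + 25 + 13 + 1 + 2 = 52; the blank must be 42 − 52 = -10.
Row 1 has -1 + 8 + 10 − 4 + 11 = 24; the blank must be 42 − 24 = 18.

c = 5, z = 11, d = -10, m = 18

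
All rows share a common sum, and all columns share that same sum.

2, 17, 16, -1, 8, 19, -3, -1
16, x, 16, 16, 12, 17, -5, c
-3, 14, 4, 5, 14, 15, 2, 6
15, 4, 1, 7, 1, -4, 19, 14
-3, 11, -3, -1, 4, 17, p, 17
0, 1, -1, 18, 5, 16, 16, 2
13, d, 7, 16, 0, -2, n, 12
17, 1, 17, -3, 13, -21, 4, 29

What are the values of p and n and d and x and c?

Rows 1 and 3 both sum to 57, so that's the common total.
Row 5: -3 + 11 − 3 − 1 + 4 + 17 + 17 = 42, so its missing entry is 57 − 42 = 15.
Column 8: -1 + 6 + 14 + 17 + 2 + 12 + 29 = 79, so its missing entry is 57 − 79 = -22.
Row 2: 16 + 16 + 16 + 12 + 17 − 5 − 22 = 50, so its missing entry is 57 − 50 = 7.
Column 2: 17 + 7 + 14 + 4 + 11 + 1 + 1 = 55, so its missing entry is 57 − 55 = 2.
Row 7: 13 + 2 + 7 + 16 + 0 − 2 + 12 = 48, so its missing entry is 57 − 48 = 9.

p = 15, n = 9, d = 2, x = 7, c = -22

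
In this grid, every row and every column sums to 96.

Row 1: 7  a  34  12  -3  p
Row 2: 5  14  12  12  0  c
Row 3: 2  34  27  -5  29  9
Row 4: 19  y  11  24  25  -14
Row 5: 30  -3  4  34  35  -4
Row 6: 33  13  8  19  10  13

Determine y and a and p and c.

y = 31, a = 7, p = 39, c = 53

Row 4 has 19 + 11 + 24 + 25 − 14 = 65; the blank must be 96 − 65 = 31.
Row 2 has 5 + 14 + 12 + 12 + 0 = 43; the blank must be 96 − 43 = 53.
Column 6 has 53 + 9 − 14 − 4 + 13 = 57; the blank must be 96 − 57 = 39.
Row 1 has 7 + 34 + 12 − 3 + 39 = 89; the blank must be 96 − 89 = 7.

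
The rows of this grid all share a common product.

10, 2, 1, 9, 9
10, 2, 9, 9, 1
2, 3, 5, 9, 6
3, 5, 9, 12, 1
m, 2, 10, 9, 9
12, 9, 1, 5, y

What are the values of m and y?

m = 1, y = 3

Rows 2 and 3 each multiply to 1620, so every row has product 1620.
Row 5: 2×10×9×9 = 1620, so the missing entry is 1620 ÷ 1620 = 1.
Row 6: 12×9×1×5 = 540, so the missing entry is 1620 ÷ 540 = 3.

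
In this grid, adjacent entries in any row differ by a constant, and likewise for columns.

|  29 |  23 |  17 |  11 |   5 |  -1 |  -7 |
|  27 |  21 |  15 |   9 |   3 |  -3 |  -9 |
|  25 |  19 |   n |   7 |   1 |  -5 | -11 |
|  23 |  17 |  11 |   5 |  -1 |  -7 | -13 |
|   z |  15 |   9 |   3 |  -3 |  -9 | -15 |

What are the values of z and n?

Along each row the entries change by -6 per step; down each column they change by -2.
Row 5: from 15 at column 2, stepping by -6 to column 1 gives 21.
Row 3: from 25 at column 1, stepping by -6 to column 3 gives 13.

z = 21, n = 13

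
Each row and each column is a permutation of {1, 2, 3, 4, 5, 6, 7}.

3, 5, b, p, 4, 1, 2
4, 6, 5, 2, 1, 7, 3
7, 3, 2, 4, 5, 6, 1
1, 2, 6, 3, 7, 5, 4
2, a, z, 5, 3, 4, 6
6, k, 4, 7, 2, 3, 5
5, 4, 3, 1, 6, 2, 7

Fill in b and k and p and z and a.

For row 1, column 4: column 4 already has {1, 2, 3, 4, 5, 7}; that leaves 6.
For row 6, column 2: row 6 already has {2, 3, 4, 5, 6, 7}; that leaves 1.
For row 1, column 3: row 1 already has {1, 2, 3, 4, 5, 6}; that leaves 7.
Cell (5,3): column 3 already has {2, 3, 4, 5, 6, 7} → 1.
At (row 5, col 2): row 5 already has {1, 2, 3, 4, 5, 6}, so the value is 7.

b = 7, k = 1, p = 6, z = 1, a = 7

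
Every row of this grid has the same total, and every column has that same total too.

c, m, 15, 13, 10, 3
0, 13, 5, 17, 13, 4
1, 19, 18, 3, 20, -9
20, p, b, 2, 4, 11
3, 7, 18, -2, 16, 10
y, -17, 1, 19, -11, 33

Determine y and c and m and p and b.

y = 27, c = 1, m = 10, p = 20, b = -5

Rows 2 and 3 both sum to 52, so that's the common total.
Row 6 has -17 + 1 + 19 − 11 + 33 = 25; the blank must be 52 − 25 = 27.
Column 1 has 0 + 1 + 20 + 3 + 27 = 51; the blank must be 52 − 51 = 1.
Row 1 has 1 + 15 + 13 + 10 + 3 = 42; the blank must be 52 − 42 = 10.
Column 2 has 10 + 13 + 19 + 7 − 17 = 32; the blank must be 52 − 32 = 20.
Row 4 has 20 + 20 + 2 + 4 + 11 = 57; the blank must be 52 − 57 = -5.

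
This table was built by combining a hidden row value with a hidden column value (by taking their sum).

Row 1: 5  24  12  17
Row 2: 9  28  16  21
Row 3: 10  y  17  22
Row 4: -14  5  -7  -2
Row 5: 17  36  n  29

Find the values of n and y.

The difference between any two rows is the same in every column — this is an addition table with the headers hidden.
Row 5 minus row 1 is 29 − 17 = 12, so its entry in column 3 is 12 + 12 = 24.
Row 3 minus row 1 is 22 − 17 = 5, so its entry in column 2 is 24 + 5 = 29.

n = 24, y = 29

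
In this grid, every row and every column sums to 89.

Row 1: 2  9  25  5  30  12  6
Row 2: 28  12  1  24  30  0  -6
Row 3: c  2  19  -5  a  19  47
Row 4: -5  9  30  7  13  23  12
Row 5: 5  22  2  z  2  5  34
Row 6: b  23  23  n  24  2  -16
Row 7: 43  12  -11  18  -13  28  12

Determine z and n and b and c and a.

Column 5: 30 + 30 + 13 + 2 + 24 − 13 = 86, so its missing entry is 89 − 86 = 3.
Row 5: 5 + 22 + 2 + 2 + 5 + 34 = 70, so its missing entry is 89 − 70 = 19.
Row 3: 2 + 19 − 5 + 3 + 19 + 47 = 85, so its missing entry is 89 − 85 = 4.
Column 1: 2 + 28 + 4 − 5 + 5 + 43 = 77, so its missing entry is 89 − 77 = 12.
Row 6: 12 + 23 + 23 + 24 + 2 − 16 = 68, so its missing entry is 89 − 68 = 21.

z = 19, n = 21, b = 12, c = 4, a = 3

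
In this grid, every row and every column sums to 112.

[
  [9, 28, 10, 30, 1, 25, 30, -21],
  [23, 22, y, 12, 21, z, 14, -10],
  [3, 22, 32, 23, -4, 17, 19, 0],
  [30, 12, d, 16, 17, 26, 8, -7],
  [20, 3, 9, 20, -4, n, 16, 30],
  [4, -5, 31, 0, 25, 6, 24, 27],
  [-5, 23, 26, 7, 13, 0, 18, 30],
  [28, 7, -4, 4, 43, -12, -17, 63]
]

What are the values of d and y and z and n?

d = 10, y = -2, z = 32, n = 18

The known cells in row 5 total 94, leaving 112 − 94 = 18 for the blank.
The known cells in row 4 total 102, leaving 112 − 102 = 10 for the blank.
The known cells in column 3 total 114, leaving 112 − 114 = -2 for the blank.
The known cells in row 2 total 80, leaving 112 − 80 = 32 for the blank.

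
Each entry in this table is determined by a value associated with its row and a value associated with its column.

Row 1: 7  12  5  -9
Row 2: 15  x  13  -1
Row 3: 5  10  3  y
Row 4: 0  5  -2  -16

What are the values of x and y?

x = 20, y = -11

The difference between any two rows is the same in every column — this is an addition table with the headers hidden.
Row 2 minus row 1 is 15 − 7 = 8, so its entry in column 2 is 12 + 8 = 20.
Row 3 minus row 1 is 5 − 7 = -2, so its entry in column 4 is -9 + (-2) = -11.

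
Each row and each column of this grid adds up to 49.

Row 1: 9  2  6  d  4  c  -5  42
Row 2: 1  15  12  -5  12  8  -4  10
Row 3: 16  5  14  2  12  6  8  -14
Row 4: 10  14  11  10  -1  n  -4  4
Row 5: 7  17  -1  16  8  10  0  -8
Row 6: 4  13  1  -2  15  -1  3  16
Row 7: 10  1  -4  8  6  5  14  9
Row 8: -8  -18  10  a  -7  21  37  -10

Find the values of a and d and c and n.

Row 4 has 10 + 14 + 11 + 10 − 1 − 4 + 4 = 44; the blank must be 49 − 44 = 5.
Column 6 has 8 + 6 + 5 + 10 − 1 + 5 + 21 = 54; the blank must be 49 − 54 = -5.
Row 1 has 9 + 2 + 6 + 4 − 5 − 5 + 42 = 53; the blank must be 49 − 53 = -4.
Row 8 has -8 − 18 + 10 − 7 + 21 + 37 − 10 = 25; the blank must be 49 − 25 = 24.

a = 24, d = -4, c = -5, n = 5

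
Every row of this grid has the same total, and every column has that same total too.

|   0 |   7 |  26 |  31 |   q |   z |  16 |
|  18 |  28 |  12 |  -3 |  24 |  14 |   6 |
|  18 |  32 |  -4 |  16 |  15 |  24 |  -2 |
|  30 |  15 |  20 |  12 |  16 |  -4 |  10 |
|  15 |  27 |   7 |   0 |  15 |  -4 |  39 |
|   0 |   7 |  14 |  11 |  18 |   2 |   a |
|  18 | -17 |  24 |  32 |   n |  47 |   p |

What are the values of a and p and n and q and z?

Rows 2 and 3 both sum to 99, so that's the common total.
Row 6: 0 + 7 + 14 + 11 + 18 + 2 = 52, so its missing entry is 99 − 52 = 47.
Column 6: 14 + 24 − 4 − 4 + 2 + 47 = 79, so its missing entry is 99 − 79 = 20.
Row 1: 0 + 7 + 26 + 31 + 20 + 16 = 100, so its missing entry is 99 − 100 = -1.
Column 5: -1 + 24 + 15 + 16 + 15 + 18 = 87, so its missing entry is 99 − 87 = 12.
Row 7: 18 − 17 + 24 + 32 + 12 + 47 = 116, so its missing entry is 99 − 116 = -17.

a = 47, p = -17, n = 12, q = -1, z = 20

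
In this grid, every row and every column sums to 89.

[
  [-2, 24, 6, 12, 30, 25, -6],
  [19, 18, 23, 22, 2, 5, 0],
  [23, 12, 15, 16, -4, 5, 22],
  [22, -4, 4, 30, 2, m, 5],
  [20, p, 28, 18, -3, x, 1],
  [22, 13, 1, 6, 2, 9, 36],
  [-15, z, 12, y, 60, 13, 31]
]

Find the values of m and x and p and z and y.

The known cells in column 4 total 104, leaving 89 − 104 = -15 for the blank.
The known cells in row 7 total 86, leaving 89 − 86 = 3 for the blank.
The known cells in column 2 total 66, leaving 89 − 66 = 23 for the blank.
The known cells in row 5 total 87, leaving 89 − 87 = 2 for the blank.
The known cells in row 4 total 59, leaving 89 − 59 = 30 for the blank.

m = 30, x = 2, p = 23, z = 3, y = -15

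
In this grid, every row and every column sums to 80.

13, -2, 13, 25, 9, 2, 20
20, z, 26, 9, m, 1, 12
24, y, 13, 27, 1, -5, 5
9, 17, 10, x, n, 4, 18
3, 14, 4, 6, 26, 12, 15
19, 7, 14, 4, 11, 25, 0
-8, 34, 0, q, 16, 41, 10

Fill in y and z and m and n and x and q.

The known cells in row 3 total 65, leaving 80 − 65 = 15 for the blank.
The known cells in column 2 total 85, leaving 80 − 85 = -5 for the blank.
The known cells in row 2 total 63, leaving 80 − 63 = 17 for the blank.
The known cells in column 5 total 80, leaving 80 − 80 = 0 for the blank.
The known cells in row 4 total 58, leaving 80 − 58 = 22 for the blank.
The known cells in row 7 total 93, leaving 80 − 93 = -13 for the blank.

y = 15, z = -5, m = 17, n = 0, x = 22, q = -13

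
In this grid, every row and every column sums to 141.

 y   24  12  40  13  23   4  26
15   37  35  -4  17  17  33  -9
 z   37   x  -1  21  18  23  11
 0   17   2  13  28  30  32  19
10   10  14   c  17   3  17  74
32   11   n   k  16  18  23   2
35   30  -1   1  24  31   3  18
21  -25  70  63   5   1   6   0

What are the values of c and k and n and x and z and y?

Row 5: 10 + 10 + 14 + 17 + 3 + 17 + 74 = 145, so its missing entry is 141 − 145 = -4.
Row 1: 24 + 12 + 40 + 13 + 23 + 4 + 26 = 142, so its missing entry is 141 − 142 = -1.
Column 1: -1 + 15 + 0 + 10 + 32 + 35 + 21 = 112, so its missing entry is 141 − 112 = 29.
Row 3: 29 + 37 − 1 + 21 + 18 + 23 + 11 = 138, so its missing entry is 141 − 138 = 3.
Column 4: 40 − 4 − 1 + 13 − 4 + 1 + 63 = 108, so its missing entry is 141 − 108 = 33.
Row 6: 32 + 11 + 33 + 16 + 18 + 23 + 2 = 135, so its missing entry is 141 − 135 = 6.

c = -4, k = 33, n = 6, x = 3, z = 29, y = -1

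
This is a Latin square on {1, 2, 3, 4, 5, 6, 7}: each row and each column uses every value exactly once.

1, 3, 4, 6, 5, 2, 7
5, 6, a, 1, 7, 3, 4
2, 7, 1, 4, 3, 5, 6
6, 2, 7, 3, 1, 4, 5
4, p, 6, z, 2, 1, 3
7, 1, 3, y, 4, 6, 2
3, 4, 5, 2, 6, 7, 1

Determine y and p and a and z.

For row 6, column 4: row 6 already has {1, 2, 3, 4, 6, 7}; that leaves 5.
For row 2, column 3: row 2 already has {1, 3, 4, 5, 6, 7}; that leaves 2.
Cell (5,2): column 2 already has {1, 2, 3, 4, 6, 7} → 5.
At (row 5, col 4): row 5 already has {1, 2, 3, 4, 5, 6}, so the value is 7.

y = 5, p = 5, a = 2, z = 7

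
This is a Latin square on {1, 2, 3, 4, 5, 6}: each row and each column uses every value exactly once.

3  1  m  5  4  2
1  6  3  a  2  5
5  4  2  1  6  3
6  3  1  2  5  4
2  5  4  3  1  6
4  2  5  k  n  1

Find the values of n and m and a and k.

At (row 6, col 5): column 5 already has {1, 2, 4, 5, 6}, so the value is 3.
For row 6, column 4: row 6 already has {1, 2, 3, 4, 5}; that leaves 6.
Cell (2,4): row 2 already has {1, 2, 3, 5, 6} → 4.
For row 1, column 3: row 1 already has {1, 2, 3, 4, 5}; that leaves 6.

n = 3, m = 6, a = 4, k = 6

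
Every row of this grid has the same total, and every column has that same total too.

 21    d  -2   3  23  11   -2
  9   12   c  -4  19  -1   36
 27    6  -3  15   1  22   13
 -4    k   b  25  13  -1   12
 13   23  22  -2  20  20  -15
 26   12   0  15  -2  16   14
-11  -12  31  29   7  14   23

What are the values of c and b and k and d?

c = 10, b = 23, k = 13, d = 27

Rows 3 and 5 both sum to 81, so that's the common total.
The known cells in row 2 total 71, leaving 81 − 71 = 10 for the blank.
The known cells in column 3 total 58, leaving 81 − 58 = 23 for the blank.
The known cells in row 4 total 68, leaving 81 − 68 = 13 for the blank.
The known cells in row 1 total 54, leaving 81 − 54 = 27 for the blank.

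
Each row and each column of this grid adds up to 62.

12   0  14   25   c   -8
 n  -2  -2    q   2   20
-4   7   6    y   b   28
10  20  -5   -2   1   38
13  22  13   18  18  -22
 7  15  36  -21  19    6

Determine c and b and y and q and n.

c = 19, b = 3, y = 22, q = 20, n = 24

Row 1 has 12 + 0 + 14 + 25 − 8 = 43; the blank must be 62 − 43 = 19.
Column 5 has 19 + 2 + 1 + 18 + 19 = 59; the blank must be 62 − 59 = 3.
Row 3 has -4 + 7 + 6 + 3 + 28 = 40; the blank must be 62 − 40 = 22.
Column 1 has 12 − 4 + 10 + 13 + 7 = 38; the blank must be 62 − 38 = 24.
Row 2 has 24 − 2 − 2 + 2 + 20 = 42; the blank must be 62 − 42 = 20.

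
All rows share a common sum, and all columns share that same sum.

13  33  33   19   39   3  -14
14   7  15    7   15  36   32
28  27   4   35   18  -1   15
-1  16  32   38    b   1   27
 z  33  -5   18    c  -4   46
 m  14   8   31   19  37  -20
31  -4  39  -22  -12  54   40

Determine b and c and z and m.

Rows 1 and 2 both sum to 126, so that's the common total.
Row 6: 14 + 8 + 31 + 19 + 37 − 20 = 89, so its missing entry is 126 − 89 = 37.
Column 1: 13 + 14 + 28 − 1 + 37 + 31 = 122, so its missing entry is 126 − 122 = 4.
Row 5: 4 + 33 − 5 + 18 − 4 + 46 = 92, so its missing entry is 126 − 92 = 34.
Row 4: -1 + 16 + 32 + 38 + 1 + 27 = 113, so its missing entry is 126 − 113 = 13.

b = 13, c = 34, z = 4, m = 37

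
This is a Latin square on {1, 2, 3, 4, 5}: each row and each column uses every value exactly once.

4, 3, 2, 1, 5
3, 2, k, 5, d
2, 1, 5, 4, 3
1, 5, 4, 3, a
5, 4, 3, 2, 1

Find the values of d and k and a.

Cell (2,3): column 3 already has {2, 3, 4, 5} → 1.
At (row 4, col 5): row 4 already has {1, 3, 4, 5}, so the value is 2.
For row 2, column 5: row 2 already has {1, 2, 3, 5}; that leaves 4.

d = 4, k = 1, a = 2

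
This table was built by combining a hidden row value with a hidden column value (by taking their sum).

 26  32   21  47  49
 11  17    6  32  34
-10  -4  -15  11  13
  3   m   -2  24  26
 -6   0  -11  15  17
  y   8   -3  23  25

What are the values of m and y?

The difference between any two rows is the same in every column — this is an addition table with the headers hidden.
Row 4 minus row 1 is -2 − 21 = -23, so its entry in column 2 is 32 + (-23) = 9.
Row 6 minus row 1 is -3 − 21 = -24, so its entry in column 1 is 26 + (-24) = 2.

m = 9, y = 2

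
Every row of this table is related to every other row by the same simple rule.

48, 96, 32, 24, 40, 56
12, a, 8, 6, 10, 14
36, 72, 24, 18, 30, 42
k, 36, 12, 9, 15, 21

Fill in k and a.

Each row is a constant multiple of every other row — this is a multiplication table with the headers hidden.
Row 4 is 15/40 = 3/8 times row 1, so its entry in column 1 is 48 × 3/8 = 18.
Row 2 is 10/40 = 1/4 times row 1, so its entry in column 2 is 96 × 1/4 = 24.

k = 18, a = 24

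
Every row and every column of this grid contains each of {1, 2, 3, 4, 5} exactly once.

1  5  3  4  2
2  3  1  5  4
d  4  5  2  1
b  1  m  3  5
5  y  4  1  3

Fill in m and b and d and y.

m = 2, b = 4, d = 3, y = 2

For row 3, column 1: row 3 already has {1, 2, 4, 5}; that leaves 3.
For row 4, column 3: column 3 already has {1, 3, 4, 5}; that leaves 2.
For row 5, column 2: row 5 already has {1, 3, 4, 5}; that leaves 2.
At (row 4, col 1): row 4 already has {1, 2, 3, 5}, so the value is 4.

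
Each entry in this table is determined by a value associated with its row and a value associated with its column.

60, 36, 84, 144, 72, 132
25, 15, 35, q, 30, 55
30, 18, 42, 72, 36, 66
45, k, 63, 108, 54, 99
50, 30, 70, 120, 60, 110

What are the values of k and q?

Each row is a constant multiple of every other row — this is a multiplication table with the headers hidden.
Row 4 is 45/60 = 3/4 times row 1, so its entry in column 2 is 36 × 3/4 = 27.
Row 2 is 25/60 = 5/12 times row 1, so its entry in column 4 is 144 × 5/12 = 60.

k = 27, q = 60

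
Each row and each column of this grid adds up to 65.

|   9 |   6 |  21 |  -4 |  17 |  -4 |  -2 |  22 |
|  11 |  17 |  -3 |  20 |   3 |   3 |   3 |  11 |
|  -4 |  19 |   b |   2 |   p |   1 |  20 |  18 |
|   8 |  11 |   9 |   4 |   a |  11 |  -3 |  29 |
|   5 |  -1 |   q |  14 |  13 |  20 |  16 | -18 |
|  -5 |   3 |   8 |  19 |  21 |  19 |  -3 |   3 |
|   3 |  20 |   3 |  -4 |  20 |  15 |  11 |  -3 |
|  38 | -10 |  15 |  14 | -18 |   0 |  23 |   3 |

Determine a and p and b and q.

a = -4, p = 13, b = -4, q = 16

Row 4: 8 + 11 + 9 + 4 + 11 − 3 + 29 = 69, so its missing entry is 65 − 69 = -4.
Column 5: 17 + 3 − 4 + 13 + 21 + 20 − 18 = 52, so its missing entry is 65 − 52 = 13.
Row 5: 5 − 1 + 14 + 13 + 20 + 16 − 18 = 49, so its missing entry is 65 − 49 = 16.
Row 3: -4 + 19 + 2 + 13 + 1 + 20 + 18 = 69, so its missing entry is 65 − 69 = -4.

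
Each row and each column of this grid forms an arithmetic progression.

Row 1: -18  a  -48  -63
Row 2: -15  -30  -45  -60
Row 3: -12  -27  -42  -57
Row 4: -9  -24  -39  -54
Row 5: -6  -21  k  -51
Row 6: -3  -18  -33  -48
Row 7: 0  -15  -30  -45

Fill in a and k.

Along each row the entries change by -15 per step; down each column they change by 3.
Row 1: from -18 at column 1, stepping by -15 to column 2 gives -33.
Row 5: from -6 at column 1, stepping by -15 to column 3 gives -36.

a = -33, k = -36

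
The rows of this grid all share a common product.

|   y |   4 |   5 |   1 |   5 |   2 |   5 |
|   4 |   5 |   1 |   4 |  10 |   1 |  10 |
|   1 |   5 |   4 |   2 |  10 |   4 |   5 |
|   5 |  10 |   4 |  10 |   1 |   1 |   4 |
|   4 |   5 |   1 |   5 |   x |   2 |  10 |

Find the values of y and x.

Rows 2 and 4 each multiply to 8000, so every row has product 8000.
Row 1: 4×5×1×5×2×5 = 1000, so the missing entry is 8000 ÷ 1000 = 8.
Row 5: 4×5×1×5×2×10 = 2000, so the missing entry is 8000 ÷ 2000 = 4.

y = 8, x = 4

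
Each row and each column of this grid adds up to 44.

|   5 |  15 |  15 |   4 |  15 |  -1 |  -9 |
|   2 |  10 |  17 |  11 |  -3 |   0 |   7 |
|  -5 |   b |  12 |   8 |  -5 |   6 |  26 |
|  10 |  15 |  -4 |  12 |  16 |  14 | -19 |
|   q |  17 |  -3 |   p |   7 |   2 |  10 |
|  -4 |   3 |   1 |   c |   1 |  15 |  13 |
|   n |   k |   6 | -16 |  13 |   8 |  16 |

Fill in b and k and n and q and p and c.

b = 2, k = -18, n = 35, q = 1, p = 10, c = 15

The known cells in row 3 total 42, leaving 44 − 42 = 2 for the blank.
The known cells in column 2 total 62, leaving 44 − 62 = -18 for the blank.
The known cells in row 7 total 9, leaving 44 − 9 = 35 for the blank.
The known cells in column 1 total 43, leaving 44 − 43 = 1 for the blank.
The known cells in row 5 total 34, leaving 44 − 34 = 10 for the blank.
The known cells in row 6 total 29, leaving 44 − 29 = 15 for the blank.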